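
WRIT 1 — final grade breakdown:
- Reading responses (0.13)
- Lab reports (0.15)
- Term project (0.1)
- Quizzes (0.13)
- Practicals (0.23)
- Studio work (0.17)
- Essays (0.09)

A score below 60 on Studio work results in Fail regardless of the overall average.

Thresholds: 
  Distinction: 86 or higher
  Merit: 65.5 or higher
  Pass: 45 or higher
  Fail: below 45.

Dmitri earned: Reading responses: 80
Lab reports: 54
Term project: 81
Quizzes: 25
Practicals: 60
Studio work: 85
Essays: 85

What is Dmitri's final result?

Merit

Studio work score 85 ≥ 60: minimum met.
Weighted total:
  Reading responses 80 × 0.13 = 10.4
  Lab reports 54 × 0.15 = 8.1
  Term project 81 × 0.1 = 8.1
  Quizzes 25 × 0.13 = 3.25
  Practicals 60 × 0.23 = 13.8
  Studio work 85 × 0.17 = 14.45
  Essays 85 × 0.09 = 7.65
Sum = 65.75
65.75 is ≥ 65.5 and < 86 → Merit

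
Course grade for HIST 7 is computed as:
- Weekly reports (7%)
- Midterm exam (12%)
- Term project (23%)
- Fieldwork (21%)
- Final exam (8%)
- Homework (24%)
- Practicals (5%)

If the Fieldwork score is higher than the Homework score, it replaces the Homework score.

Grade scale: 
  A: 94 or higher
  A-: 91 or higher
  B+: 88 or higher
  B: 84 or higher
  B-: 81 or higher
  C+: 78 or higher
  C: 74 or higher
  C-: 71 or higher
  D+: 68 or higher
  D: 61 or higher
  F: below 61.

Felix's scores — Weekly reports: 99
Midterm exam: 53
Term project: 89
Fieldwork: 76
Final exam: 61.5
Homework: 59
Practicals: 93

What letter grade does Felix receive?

Fieldwork (76) > Homework (59), so Homework counts as 76.
Weighted total:
  Weekly reports 99 × 0.07 = 6.93
  Midterm exam 53 × 0.12 = 6.36
  Term project 89 × 0.23 = 20.47
  Fieldwork 76 × 0.21 = 15.96
  Final exam 61.5 × 0.08 = 4.92
  Homework 76 × 0.24 = 18.24
  Practicals 93 × 0.05 = 4.65
Sum = 77.53
77.53 is ≥ 74 and < 78 → C

C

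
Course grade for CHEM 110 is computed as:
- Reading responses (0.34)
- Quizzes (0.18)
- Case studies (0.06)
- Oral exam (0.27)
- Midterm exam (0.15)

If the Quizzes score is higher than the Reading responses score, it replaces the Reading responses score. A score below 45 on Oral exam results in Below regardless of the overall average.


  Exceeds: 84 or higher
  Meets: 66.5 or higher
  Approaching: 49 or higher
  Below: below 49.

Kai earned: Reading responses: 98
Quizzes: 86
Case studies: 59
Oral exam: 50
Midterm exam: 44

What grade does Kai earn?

Quizzes (86) ≤ Reading responses (98), so Reading responses stays at 98.
Oral exam score 50 ≥ 45: minimum met.
Weighted total:
  Reading responses 98 × 0.34 = 33.32
  Quizzes 86 × 0.18 = 15.48
  Case studies 59 × 0.06 = 3.54
  Oral exam 50 × 0.27 = 13.5
  Midterm exam 44 × 0.15 = 6.6
Sum = 72.44
72.44 is ≥ 66.5 and < 84 → Meets

Meets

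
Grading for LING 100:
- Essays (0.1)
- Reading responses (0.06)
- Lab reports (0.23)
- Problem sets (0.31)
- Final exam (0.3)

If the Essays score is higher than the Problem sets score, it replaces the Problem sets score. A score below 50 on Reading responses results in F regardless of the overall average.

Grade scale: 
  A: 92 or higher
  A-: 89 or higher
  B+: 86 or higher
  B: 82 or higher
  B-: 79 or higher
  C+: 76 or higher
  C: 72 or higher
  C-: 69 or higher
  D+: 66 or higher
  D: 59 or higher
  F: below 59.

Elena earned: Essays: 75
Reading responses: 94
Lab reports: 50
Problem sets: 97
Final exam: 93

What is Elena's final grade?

Essays (75) ≤ Problem sets (97), so Problem sets stays at 97.
Reading responses score 94 ≥ 50: minimum met.
Weighted total:
  Essays 75 × 0.1 = 7.5
  Reading responses 94 × 0.06 = 5.64
  Lab reports 50 × 0.23 = 11.5
  Problem sets 97 × 0.31 = 30.07
  Final exam 93 × 0.3 = 27.9
Sum = 82.61
82.61 is ≥ 82 and < 86 → B

B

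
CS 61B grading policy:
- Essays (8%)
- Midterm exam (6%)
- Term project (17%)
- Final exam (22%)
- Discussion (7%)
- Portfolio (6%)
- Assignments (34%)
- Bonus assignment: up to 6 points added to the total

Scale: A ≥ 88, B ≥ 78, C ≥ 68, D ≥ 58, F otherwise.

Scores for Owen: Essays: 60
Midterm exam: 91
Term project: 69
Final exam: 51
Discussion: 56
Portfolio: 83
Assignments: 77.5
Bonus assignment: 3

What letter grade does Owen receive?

Weighted total:
  Essays 60 × 0.08 = 4.8
  Midterm exam 91 × 0.06 = 5.46
  Term project 69 × 0.17 = 11.73
  Final exam 51 × 0.22 = 11.22
  Discussion 56 × 0.07 = 3.92
  Portfolio 83 × 0.06 = 4.98
  Assignments 77.5 × 0.34 = 26.35
Sum = 68.46
Bonus assignment: 68.46 + 3 = 71.46
71.46 is ≥ 68 and < 78 → C

C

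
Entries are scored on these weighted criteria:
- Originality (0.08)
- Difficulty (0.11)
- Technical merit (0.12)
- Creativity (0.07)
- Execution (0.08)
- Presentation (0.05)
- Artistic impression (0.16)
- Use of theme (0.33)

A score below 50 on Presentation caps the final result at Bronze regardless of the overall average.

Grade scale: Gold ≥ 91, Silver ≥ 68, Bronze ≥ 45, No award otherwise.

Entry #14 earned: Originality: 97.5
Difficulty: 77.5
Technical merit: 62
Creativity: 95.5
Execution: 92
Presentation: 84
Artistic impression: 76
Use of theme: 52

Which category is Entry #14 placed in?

Presentation score 84 ≥ 50: minimum met.
Weighted total:
  Originality 97.5 × 0.08 = 7.8
  Difficulty 77.5 × 0.11 = 8.525
  Technical merit 62 × 0.12 = 7.44
  Creativity 95.5 × 0.07 = 6.685
  Execution 92 × 0.08 = 7.36
  Presentation 84 × 0.05 = 4.2
  Artistic impression 76 × 0.16 = 12.16
  Use of theme 52 × 0.33 = 17.16
Sum = 71.33
71.33 is ≥ 68 and < 91 → Silver

Silver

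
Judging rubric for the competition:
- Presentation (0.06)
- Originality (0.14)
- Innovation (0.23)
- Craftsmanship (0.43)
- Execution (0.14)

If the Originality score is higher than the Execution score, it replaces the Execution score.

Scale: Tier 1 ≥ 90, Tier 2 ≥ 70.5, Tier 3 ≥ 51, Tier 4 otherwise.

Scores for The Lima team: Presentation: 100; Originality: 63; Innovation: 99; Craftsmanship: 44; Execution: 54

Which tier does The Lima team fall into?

Tier 3

Originality (63) > Execution (54), so Execution counts as 63.
Weighted total:
  Presentation 100 × 0.06 = 6
  Originality 63 × 0.14 = 8.82
  Innovation 99 × 0.23 = 22.77
  Craftsmanship 44 × 0.43 = 18.92
  Execution 63 × 0.14 = 8.82
Sum = 65.33
65.33 is ≥ 51 and < 70.5 → Tier 3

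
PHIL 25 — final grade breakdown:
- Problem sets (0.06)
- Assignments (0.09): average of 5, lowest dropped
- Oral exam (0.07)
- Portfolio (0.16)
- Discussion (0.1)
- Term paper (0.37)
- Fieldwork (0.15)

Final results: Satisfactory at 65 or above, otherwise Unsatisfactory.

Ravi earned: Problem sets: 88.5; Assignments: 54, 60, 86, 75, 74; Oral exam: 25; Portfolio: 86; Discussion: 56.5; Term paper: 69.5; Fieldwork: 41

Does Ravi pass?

Assignments: drop 54 → average of remaining 4 = 295/4 = 73.75
Weighted total:
  Problem sets 88.5 × 0.06 = 5.31
  Assignments 73.75 × 0.09 = 6.6375
  Oral exam 25 × 0.07 = 1.75
  Portfolio 86 × 0.16 = 13.76
  Discussion 56.5 × 0.1 = 5.65
  Term paper 69.5 × 0.37 = 25.715
  Fieldwork 41 × 0.15 = 6.15
Sum = 64.9725
64.9725 < 65 → Unsatisfactory

Unsatisfactory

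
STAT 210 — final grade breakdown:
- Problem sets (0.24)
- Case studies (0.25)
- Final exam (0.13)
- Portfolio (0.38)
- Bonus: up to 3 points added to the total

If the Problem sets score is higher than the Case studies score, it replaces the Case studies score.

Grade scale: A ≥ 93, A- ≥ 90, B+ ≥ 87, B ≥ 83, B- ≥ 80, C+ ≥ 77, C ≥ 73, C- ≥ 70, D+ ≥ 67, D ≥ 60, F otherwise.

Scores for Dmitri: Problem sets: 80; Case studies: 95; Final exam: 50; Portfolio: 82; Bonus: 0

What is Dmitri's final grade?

Problem sets (80) ≤ Case studies (95), so Case studies stays at 95.
Weighted total:
  Problem sets 80 × 0.24 = 19.2
  Case studies 95 × 0.25 = 23.75
  Final exam 50 × 0.13 = 6.5
  Portfolio 82 × 0.38 = 31.16
Sum = 80.61
Bonus: 80.61 + 0 = 80.61
80.61 is ≥ 80 and < 83 → B-

B-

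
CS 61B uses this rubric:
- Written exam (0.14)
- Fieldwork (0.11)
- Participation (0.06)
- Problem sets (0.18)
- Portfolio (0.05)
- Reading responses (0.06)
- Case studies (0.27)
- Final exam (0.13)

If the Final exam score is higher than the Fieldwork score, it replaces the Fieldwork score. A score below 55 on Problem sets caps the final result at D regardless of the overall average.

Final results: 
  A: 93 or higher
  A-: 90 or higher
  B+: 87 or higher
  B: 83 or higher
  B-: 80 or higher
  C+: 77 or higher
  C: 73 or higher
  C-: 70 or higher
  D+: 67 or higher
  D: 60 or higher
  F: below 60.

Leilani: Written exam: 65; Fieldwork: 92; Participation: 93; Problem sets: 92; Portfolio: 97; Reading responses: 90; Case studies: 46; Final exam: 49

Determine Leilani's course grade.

Final exam (49) ≤ Fieldwork (92), so Fieldwork stays at 92.
Problem sets score 92 ≥ 55: minimum met.
Weighted total:
  Written exam 65 × 0.14 = 9.1
  Fieldwork 92 × 0.11 = 10.12
  Participation 93 × 0.06 = 5.58
  Problem sets 92 × 0.18 = 16.56
  Portfolio 97 × 0.05 = 4.85
  Reading responses 90 × 0.06 = 5.4
  Case studies 46 × 0.27 = 12.42
  Final exam 49 × 0.13 = 6.37
Sum = 70.4
70.4 is ≥ 70 and < 73 → C-

C-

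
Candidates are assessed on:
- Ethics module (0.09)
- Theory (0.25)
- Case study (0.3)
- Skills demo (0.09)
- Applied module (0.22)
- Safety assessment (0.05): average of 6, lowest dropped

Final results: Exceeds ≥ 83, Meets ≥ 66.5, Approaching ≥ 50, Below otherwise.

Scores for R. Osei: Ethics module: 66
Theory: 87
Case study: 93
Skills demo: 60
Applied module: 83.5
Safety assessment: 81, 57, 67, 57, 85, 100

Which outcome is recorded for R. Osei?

Exceeds

Safety assessment: drop 57 → average of remaining 5 = 390/5 = 78
Weighted total:
  Ethics module 66 × 0.09 = 5.94
  Theory 87 × 0.25 = 21.75
  Case study 93 × 0.3 = 27.9
  Skills demo 60 × 0.09 = 5.4
  Applied module 83.5 × 0.22 = 18.37
  Safety assessment 78 × 0.05 = 3.9
Sum = 83.26
83.26 ≥ 83 → Exceeds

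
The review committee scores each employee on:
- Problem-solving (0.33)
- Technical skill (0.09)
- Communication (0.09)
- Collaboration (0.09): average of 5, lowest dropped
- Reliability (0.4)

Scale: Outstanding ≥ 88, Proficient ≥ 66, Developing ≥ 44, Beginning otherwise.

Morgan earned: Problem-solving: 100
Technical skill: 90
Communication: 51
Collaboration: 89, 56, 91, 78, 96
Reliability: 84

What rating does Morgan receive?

Collaboration: drop 56 → average of remaining 4 = 354/4 = 88.5
Weighted total:
  Problem-solving 100 × 0.33 = 33
  Technical skill 90 × 0.09 = 8.1
  Communication 51 × 0.09 = 4.59
  Collaboration 88.5 × 0.09 = 7.965
  Reliability 84 × 0.4 = 33.6
Sum = 87.255
87.255 is ≥ 66 and < 88 → Proficient

Proficient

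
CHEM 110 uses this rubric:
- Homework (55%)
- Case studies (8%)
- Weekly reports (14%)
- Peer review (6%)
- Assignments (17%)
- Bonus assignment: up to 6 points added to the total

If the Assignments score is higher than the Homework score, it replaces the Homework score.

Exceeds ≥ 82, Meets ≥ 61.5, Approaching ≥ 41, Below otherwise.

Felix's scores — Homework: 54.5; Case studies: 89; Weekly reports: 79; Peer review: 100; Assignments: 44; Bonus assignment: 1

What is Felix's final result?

Meets

Assignments (44) ≤ Homework (54.5), so Homework stays at 54.5.
Weighted total:
  Homework 54.5 × 0.55 = 29.975
  Case studies 89 × 0.08 = 7.12
  Weekly reports 79 × 0.14 = 11.06
  Peer review 100 × 0.06 = 6
  Assignments 44 × 0.17 = 7.48
Sum = 61.635
Bonus assignment: 61.635 + 1 = 62.635
62.635 is ≥ 61.5 and < 82 → Meets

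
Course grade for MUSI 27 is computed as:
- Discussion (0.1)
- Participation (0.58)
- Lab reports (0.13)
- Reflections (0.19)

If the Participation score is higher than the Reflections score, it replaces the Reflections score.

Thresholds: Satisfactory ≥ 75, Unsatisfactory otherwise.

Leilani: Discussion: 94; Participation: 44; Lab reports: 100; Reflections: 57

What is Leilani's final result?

Participation (44) ≤ Reflections (57), so Reflections stays at 57.
Weighted total:
  Discussion 94 × 0.1 = 9.4
  Participation 44 × 0.58 = 25.52
  Lab reports 100 × 0.13 = 13
  Reflections 57 × 0.19 = 10.83
Sum = 58.75
58.75 < 75 → Unsatisfactory

Unsatisfactory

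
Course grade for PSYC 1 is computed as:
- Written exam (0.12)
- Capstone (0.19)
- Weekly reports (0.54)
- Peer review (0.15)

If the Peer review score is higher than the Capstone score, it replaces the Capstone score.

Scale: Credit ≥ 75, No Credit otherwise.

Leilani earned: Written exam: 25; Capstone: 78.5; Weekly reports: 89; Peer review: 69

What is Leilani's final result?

Credit

Peer review (69) ≤ Capstone (78.5), so Capstone stays at 78.5.
Weighted total:
  Written exam 25 × 0.12 = 3
  Capstone 78.5 × 0.19 = 14.915
  Weekly reports 89 × 0.54 = 48.06
  Peer review 69 × 0.15 = 10.35
Sum = 76.325
76.325 ≥ 75 → Credit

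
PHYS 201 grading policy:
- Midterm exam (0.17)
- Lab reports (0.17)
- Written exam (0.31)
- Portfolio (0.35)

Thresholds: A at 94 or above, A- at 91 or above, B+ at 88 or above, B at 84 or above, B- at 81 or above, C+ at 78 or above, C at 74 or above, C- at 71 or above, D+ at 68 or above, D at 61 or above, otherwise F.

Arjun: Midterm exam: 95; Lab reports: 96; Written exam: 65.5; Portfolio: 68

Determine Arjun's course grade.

C

Weighted total:
  Midterm exam 95 × 0.17 = 16.15
  Lab reports 96 × 0.17 = 16.32
  Written exam 65.5 × 0.31 = 20.305
  Portfolio 68 × 0.35 = 23.8
Sum = 76.575
76.575 is ≥ 74 and < 78 → C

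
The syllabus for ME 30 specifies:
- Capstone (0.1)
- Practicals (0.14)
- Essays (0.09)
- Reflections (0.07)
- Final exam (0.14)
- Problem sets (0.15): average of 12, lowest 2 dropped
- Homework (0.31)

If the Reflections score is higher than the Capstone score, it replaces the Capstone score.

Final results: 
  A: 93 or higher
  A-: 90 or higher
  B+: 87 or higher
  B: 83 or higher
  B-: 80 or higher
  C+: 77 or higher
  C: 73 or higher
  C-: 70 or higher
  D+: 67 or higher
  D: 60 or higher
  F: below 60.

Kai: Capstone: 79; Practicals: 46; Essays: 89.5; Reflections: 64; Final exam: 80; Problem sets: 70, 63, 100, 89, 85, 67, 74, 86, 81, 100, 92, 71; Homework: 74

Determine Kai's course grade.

C

Problem sets: drop 63, 67 → average of remaining 10 = 848/10 = 84.8
Reflections (64) ≤ Capstone (79), so Capstone stays at 79.
Weighted total:
  Capstone 79 × 0.1 = 7.9
  Practicals 46 × 0.14 = 6.44
  Essays 89.5 × 0.09 = 8.055
  Reflections 64 × 0.07 = 4.48
  Final exam 80 × 0.14 = 11.2
  Problem sets 84.8 × 0.15 = 12.72
  Homework 74 × 0.31 = 22.94
Sum = 73.735
73.735 is ≥ 73 and < 77 → C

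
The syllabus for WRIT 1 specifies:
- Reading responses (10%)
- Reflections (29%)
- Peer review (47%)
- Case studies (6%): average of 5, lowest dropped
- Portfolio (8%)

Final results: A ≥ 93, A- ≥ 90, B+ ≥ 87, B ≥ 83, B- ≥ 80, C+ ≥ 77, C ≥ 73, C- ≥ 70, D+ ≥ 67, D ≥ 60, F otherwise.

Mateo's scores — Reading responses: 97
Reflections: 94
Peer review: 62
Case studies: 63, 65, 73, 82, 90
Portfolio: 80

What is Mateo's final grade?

C+

Case studies: drop 63 → average of remaining 4 = 310/4 = 77.5
Weighted total:
  Reading responses 97 × 0.1 = 9.7
  Reflections 94 × 0.29 = 27.26
  Peer review 62 × 0.47 = 29.14
  Case studies 77.5 × 0.06 = 4.65
  Portfolio 80 × 0.08 = 6.4
Sum = 77.15
77.15 is ≥ 77 and < 80 → C+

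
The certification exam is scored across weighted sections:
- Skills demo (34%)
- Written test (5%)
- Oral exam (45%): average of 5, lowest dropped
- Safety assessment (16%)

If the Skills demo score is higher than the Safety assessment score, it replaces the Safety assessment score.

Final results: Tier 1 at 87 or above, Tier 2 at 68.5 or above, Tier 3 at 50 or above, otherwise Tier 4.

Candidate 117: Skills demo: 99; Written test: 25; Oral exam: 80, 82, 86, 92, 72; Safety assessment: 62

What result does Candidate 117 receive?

Tier 1

Oral exam: drop 72 → average of remaining 4 = 340/4 = 85
Skills demo (99) > Safety assessment (62), so Safety assessment counts as 99.
Weighted total:
  Skills demo 99 × 0.34 = 33.66
  Written test 25 × 0.05 = 1.25
  Oral exam 85 × 0.45 = 38.25
  Safety assessment 99 × 0.16 = 15.84
Sum = 89
89 ≥ 87 → Tier 1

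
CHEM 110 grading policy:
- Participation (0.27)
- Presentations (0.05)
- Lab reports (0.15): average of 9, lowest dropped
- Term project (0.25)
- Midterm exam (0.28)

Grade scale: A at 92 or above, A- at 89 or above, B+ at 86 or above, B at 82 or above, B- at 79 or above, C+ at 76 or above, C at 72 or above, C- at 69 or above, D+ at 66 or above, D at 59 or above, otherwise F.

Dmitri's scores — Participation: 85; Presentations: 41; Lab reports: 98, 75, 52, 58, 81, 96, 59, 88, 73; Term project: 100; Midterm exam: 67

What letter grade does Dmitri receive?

Lab reports: drop 52 → average of remaining 8 = 628/8 = 78.5
Weighted total:
  Participation 85 × 0.27 = 22.95
  Presentations 41 × 0.05 = 2.05
  Lab reports 78.5 × 0.15 = 11.775
  Term project 100 × 0.25 = 25
  Midterm exam 67 × 0.28 = 18.76
Sum = 80.535
80.535 is ≥ 79 and < 82 → B-

B-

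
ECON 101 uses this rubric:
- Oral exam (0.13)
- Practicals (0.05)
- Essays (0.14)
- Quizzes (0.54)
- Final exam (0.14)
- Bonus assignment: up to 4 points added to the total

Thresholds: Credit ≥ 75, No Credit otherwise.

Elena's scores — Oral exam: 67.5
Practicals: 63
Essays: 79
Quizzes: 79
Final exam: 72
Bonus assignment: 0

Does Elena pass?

Credit

Weighted total:
  Oral exam 67.5 × 0.13 = 8.775
  Practicals 63 × 0.05 = 3.15
  Essays 79 × 0.14 = 11.06
  Quizzes 79 × 0.54 = 42.66
  Final exam 72 × 0.14 = 10.08
Sum = 75.725
Bonus assignment: 75.725 + 0 = 75.725
75.725 ≥ 75 → Credit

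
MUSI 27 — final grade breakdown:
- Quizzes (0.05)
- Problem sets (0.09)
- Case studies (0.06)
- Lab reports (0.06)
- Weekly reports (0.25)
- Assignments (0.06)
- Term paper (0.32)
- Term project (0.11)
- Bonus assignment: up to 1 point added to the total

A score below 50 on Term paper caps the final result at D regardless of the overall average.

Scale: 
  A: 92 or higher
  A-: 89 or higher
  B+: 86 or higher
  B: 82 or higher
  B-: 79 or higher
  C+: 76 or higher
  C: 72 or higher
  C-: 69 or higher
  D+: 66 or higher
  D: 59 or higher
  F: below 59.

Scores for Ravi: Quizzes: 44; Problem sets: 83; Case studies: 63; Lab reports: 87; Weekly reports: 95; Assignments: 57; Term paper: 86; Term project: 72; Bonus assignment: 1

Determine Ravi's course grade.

Term paper score 86 ≥ 50: minimum met.
Weighted total:
  Quizzes 44 × 0.05 = 2.2
  Problem sets 83 × 0.09 = 7.47
  Case studies 63 × 0.06 = 3.78
  Lab reports 87 × 0.06 = 5.22
  Weekly reports 95 × 0.25 = 23.75
  Assignments 57 × 0.06 = 3.42
  Term paper 86 × 0.32 = 27.52
  Term project 72 × 0.11 = 7.92
Sum = 81.28
Bonus assignment: 81.28 + 1 = 82.28
82.28 is ≥ 82 and < 86 → B

B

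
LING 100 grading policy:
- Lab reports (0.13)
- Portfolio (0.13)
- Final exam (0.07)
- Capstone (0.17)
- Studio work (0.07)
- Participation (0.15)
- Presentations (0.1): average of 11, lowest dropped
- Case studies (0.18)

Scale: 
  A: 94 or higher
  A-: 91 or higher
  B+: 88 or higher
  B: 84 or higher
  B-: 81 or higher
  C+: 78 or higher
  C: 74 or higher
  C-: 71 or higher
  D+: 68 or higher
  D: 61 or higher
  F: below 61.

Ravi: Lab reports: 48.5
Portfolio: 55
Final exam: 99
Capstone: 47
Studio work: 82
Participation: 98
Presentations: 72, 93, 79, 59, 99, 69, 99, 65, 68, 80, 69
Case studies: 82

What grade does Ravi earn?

C-

Presentations: drop 59 → average of remaining 10 = 793/10 = 79.3
Weighted total:
  Lab reports 48.5 × 0.13 = 6.305
  Portfolio 55 × 0.13 = 7.15
  Final exam 99 × 0.07 = 6.93
  Capstone 47 × 0.17 = 7.99
  Studio work 82 × 0.07 = 5.74
  Participation 98 × 0.15 = 14.7
  Presentations 79.3 × 0.1 = 7.93
  Case studies 82 × 0.18 = 14.76
Sum = 71.505
71.505 is ≥ 71 and < 74 → C-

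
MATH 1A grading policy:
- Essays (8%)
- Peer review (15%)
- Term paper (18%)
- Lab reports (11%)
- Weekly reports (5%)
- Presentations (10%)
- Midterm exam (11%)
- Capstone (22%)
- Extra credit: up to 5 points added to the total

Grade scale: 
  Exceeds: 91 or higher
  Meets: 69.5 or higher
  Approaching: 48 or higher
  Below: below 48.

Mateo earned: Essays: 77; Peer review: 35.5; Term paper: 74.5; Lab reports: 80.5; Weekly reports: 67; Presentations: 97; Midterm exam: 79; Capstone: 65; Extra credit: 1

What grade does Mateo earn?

Meets

Weighted total:
  Essays 77 × 0.08 = 6.16
  Peer review 35.5 × 0.15 = 5.325
  Term paper 74.5 × 0.18 = 13.41
  Lab reports 80.5 × 0.11 = 8.855
  Weekly reports 67 × 0.05 = 3.35
  Presentations 97 × 0.1 = 9.7
  Midterm exam 79 × 0.11 = 8.69
  Capstone 65 × 0.22 = 14.3
Sum = 69.79
Extra credit: 69.79 + 1 = 70.79
70.79 is ≥ 69.5 and < 91 → Meets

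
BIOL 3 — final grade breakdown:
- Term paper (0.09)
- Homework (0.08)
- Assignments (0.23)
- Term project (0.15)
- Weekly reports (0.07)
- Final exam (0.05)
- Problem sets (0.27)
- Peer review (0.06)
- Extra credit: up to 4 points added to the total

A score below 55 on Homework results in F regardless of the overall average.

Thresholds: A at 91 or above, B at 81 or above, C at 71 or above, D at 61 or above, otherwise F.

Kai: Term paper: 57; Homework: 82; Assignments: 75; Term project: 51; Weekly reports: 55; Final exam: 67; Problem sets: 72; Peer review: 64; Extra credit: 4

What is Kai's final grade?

Homework score 82 ≥ 55: minimum met.
Weighted total:
  Term paper 57 × 0.09 = 5.13
  Homework 82 × 0.08 = 6.56
  Assignments 75 × 0.23 = 17.25
  Term project 51 × 0.15 = 7.65
  Weekly reports 55 × 0.07 = 3.85
  Final exam 67 × 0.05 = 3.35
  Problem sets 72 × 0.27 = 19.44
  Peer review 64 × 0.06 = 3.84
Sum = 67.07
Extra credit: 67.07 + 4 = 71.07
71.07 is ≥ 71 and < 81 → C

C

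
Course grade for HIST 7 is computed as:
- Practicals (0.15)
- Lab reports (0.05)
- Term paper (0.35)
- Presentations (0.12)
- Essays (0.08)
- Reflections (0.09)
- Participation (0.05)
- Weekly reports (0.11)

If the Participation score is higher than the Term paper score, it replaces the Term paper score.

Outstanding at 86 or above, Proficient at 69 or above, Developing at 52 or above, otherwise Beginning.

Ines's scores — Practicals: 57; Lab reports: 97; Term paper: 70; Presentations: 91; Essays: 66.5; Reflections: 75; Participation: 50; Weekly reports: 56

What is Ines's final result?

Proficient

Participation (50) ≤ Term paper (70), so Term paper stays at 70.
Weighted total:
  Practicals 57 × 0.15 = 8.55
  Lab reports 97 × 0.05 = 4.85
  Term paper 70 × 0.35 = 24.5
  Presentations 91 × 0.12 = 10.92
  Essays 66.5 × 0.08 = 5.32
  Reflections 75 × 0.09 = 6.75
  Participation 50 × 0.05 = 2.5
  Weekly reports 56 × 0.11 = 6.16
Sum = 69.55
69.55 is ≥ 69 and < 86 → Proficient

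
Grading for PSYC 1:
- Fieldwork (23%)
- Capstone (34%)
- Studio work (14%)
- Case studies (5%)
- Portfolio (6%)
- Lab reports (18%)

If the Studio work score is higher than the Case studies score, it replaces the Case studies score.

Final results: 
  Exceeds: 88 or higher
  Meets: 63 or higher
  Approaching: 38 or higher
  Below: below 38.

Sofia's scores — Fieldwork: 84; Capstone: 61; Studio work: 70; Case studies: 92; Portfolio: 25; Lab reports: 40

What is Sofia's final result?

Studio work (70) ≤ Case studies (92), so Case studies stays at 92.
Weighted total:
  Fieldwork 84 × 0.23 = 19.32
  Capstone 61 × 0.34 = 20.74
  Studio work 70 × 0.14 = 9.8
  Case studies 92 × 0.05 = 4.6
  Portfolio 25 × 0.06 = 1.5
  Lab reports 40 × 0.18 = 7.2
Sum = 63.16
63.16 is ≥ 63 and < 88 → Meets

Meets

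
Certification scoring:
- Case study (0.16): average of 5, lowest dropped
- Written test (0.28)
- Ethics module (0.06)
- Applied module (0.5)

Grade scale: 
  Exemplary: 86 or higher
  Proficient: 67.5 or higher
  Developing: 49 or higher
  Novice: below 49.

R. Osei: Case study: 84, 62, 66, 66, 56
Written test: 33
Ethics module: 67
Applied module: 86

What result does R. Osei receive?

Case study: drop 56 → average of remaining 4 = 278/4 = 69.5
Weighted total:
  Case study 69.5 × 0.16 = 11.12
  Written test 33 × 0.28 = 9.24
  Ethics module 67 × 0.06 = 4.02
  Applied module 86 × 0.5 = 43
Sum = 67.38
67.38 is ≥ 49 and < 67.5 → Developing

Developing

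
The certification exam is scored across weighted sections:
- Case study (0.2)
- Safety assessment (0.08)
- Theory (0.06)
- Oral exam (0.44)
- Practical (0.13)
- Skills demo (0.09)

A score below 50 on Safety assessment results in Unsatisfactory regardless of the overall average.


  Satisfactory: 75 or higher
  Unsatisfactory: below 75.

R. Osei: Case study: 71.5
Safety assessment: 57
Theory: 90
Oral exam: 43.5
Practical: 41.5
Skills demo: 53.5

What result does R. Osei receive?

Unsatisfactory

Safety assessment score 57 ≥ 50: minimum met.
Weighted total:
  Case study 71.5 × 0.2 = 14.3
  Safety assessment 57 × 0.08 = 4.56
  Theory 90 × 0.06 = 5.4
  Oral exam 43.5 × 0.44 = 19.14
  Practical 41.5 × 0.13 = 5.395
  Skills demo 53.5 × 0.09 = 4.815
Sum = 53.61
53.61 < 75 → Unsatisfactory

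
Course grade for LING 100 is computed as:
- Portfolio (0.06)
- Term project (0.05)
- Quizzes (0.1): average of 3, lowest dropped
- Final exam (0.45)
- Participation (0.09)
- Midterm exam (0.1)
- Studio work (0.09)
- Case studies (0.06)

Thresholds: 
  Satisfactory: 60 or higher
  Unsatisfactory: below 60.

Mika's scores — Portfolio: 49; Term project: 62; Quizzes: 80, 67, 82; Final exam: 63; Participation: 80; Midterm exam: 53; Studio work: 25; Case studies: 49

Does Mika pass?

Quizzes: drop 67 → average of remaining 2 = 162/2 = 81
Weighted total:
  Portfolio 49 × 0.06 = 2.94
  Term project 62 × 0.05 = 3.1
  Quizzes 81 × 0.1 = 8.1
  Final exam 63 × 0.45 = 28.35
  Participation 80 × 0.09 = 7.2
  Midterm exam 53 × 0.1 = 5.3
  Studio work 25 × 0.09 = 2.25
  Case studies 49 × 0.06 = 2.94
Sum = 60.18
60.18 ≥ 60 → Satisfactory

Satisfactory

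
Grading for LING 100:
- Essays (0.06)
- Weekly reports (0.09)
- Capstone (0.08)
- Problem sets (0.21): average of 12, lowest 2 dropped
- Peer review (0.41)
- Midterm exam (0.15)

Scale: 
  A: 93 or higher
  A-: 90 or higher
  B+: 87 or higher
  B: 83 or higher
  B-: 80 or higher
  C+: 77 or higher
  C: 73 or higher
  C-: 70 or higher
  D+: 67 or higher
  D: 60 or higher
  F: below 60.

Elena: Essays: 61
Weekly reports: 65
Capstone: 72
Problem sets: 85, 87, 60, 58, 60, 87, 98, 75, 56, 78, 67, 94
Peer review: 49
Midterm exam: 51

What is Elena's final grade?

Problem sets: drop 56, 58 → average of remaining 10 = 791/10 = 79.1
Weighted total:
  Essays 61 × 0.06 = 3.66
  Weekly reports 65 × 0.09 = 5.85
  Capstone 72 × 0.08 = 5.76
  Problem sets 79.1 × 0.21 = 16.611
  Peer review 49 × 0.41 = 20.09
  Midterm exam 51 × 0.15 = 7.65
Sum = 59.621
59.621 < 60 → F

F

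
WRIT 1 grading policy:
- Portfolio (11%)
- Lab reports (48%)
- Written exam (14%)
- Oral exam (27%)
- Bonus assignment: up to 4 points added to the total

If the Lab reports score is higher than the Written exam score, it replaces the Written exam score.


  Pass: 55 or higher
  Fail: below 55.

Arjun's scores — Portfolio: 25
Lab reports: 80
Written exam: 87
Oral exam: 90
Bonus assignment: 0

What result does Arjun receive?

Lab reports (80) ≤ Written exam (87), so Written exam stays at 87.
Weighted total:
  Portfolio 25 × 0.11 = 2.75
  Lab reports 80 × 0.48 = 38.4
  Written exam 87 × 0.14 = 12.18
  Oral exam 90 × 0.27 = 24.3
Sum = 77.63
Bonus assignment: 77.63 + 0 = 77.63
77.63 ≥ 55 → Pass

Pass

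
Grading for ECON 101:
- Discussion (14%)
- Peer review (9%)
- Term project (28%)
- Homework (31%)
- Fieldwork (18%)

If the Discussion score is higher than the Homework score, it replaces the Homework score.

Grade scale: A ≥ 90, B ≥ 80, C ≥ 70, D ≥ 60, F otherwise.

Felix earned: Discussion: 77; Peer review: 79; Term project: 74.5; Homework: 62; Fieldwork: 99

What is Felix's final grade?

B

Discussion (77) > Homework (62), so Homework counts as 77.
Weighted total:
  Discussion 77 × 0.14 = 10.78
  Peer review 79 × 0.09 = 7.11
  Term project 74.5 × 0.28 = 20.86
  Homework 77 × 0.31 = 23.87
  Fieldwork 99 × 0.18 = 17.82
Sum = 80.44
80.44 is ≥ 80 and < 90 → B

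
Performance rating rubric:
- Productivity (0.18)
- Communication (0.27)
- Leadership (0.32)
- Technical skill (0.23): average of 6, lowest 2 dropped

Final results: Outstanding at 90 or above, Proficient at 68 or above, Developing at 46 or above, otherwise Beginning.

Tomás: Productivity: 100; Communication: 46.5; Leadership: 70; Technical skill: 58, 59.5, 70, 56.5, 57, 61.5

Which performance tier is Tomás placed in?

Developing

Technical skill: drop 56.5, 57 → average of remaining 4 = 249/4 = 62.25
Weighted total:
  Productivity 100 × 0.18 = 18
  Communication 46.5 × 0.27 = 12.555
  Leadership 70 × 0.32 = 22.4
  Technical skill 62.25 × 0.23 = 14.3175
Sum = 67.2725
67.2725 is ≥ 46 and < 68 → Developing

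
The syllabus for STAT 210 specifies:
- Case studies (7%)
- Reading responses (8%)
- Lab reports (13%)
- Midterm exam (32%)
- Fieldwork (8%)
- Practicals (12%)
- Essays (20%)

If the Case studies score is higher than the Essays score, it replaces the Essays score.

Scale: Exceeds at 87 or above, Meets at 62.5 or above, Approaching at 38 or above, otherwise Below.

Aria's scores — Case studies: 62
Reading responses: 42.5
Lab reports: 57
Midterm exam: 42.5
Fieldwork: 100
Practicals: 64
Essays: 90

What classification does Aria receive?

Case studies (62) ≤ Essays (90), so Essays stays at 90.
Weighted total:
  Case studies 62 × 0.07 = 4.34
  Reading responses 42.5 × 0.08 = 3.4
  Lab reports 57 × 0.13 = 7.41
  Midterm exam 42.5 × 0.32 = 13.6
  Fieldwork 100 × 0.08 = 8
  Practicals 64 × 0.12 = 7.68
  Essays 90 × 0.2 = 18
Sum = 62.43
62.43 is ≥ 38 and < 62.5 → Approaching

Approaching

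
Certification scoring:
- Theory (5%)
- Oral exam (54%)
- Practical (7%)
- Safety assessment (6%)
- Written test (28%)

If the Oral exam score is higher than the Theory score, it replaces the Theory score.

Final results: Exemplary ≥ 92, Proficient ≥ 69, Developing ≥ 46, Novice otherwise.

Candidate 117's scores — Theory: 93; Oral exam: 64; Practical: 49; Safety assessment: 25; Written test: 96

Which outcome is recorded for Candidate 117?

Proficient

Oral exam (64) ≤ Theory (93), so Theory stays at 93.
Weighted total:
  Theory 93 × 0.05 = 4.65
  Oral exam 64 × 0.54 = 34.56
  Practical 49 × 0.07 = 3.43
  Safety assessment 25 × 0.06 = 1.5
  Written test 96 × 0.28 = 26.88
Sum = 71.02
71.02 is ≥ 69 and < 92 → Proficient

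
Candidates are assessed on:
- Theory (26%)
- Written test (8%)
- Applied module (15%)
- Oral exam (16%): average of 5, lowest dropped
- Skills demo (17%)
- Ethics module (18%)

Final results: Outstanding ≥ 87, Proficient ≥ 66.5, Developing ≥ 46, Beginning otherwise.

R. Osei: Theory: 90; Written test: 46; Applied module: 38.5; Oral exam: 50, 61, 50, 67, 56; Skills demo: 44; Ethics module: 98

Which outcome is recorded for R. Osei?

Oral exam: drop 50 → average of remaining 4 = 234/4 = 58.5
Weighted total:
  Theory 90 × 0.26 = 23.4
  Written test 46 × 0.08 = 3.68
  Applied module 38.5 × 0.15 = 5.775
  Oral exam 58.5 × 0.16 = 9.36
  Skills demo 44 × 0.17 = 7.48
  Ethics module 98 × 0.18 = 17.64
Sum = 67.335
67.335 is ≥ 66.5 and < 87 → Proficient

Proficient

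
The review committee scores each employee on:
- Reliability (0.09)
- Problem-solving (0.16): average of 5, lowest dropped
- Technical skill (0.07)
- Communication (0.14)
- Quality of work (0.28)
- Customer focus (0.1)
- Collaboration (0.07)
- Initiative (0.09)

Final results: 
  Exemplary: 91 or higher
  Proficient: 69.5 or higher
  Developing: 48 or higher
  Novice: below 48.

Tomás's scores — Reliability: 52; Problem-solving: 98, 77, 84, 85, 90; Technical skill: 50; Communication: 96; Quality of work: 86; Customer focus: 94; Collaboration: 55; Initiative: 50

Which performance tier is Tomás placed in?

Problem-solving: drop 77 → average of remaining 4 = 357/4 = 89.25
Weighted total:
  Reliability 52 × 0.09 = 4.68
  Problem-solving 89.25 × 0.16 = 14.28
  Technical skill 50 × 0.07 = 3.5
  Communication 96 × 0.14 = 13.44
  Quality of work 86 × 0.28 = 24.08
  Customer focus 94 × 0.1 = 9.4
  Collaboration 55 × 0.07 = 3.85
  Initiative 50 × 0.09 = 4.5
Sum = 77.73
77.73 is ≥ 69.5 and < 91 → Proficient

Proficient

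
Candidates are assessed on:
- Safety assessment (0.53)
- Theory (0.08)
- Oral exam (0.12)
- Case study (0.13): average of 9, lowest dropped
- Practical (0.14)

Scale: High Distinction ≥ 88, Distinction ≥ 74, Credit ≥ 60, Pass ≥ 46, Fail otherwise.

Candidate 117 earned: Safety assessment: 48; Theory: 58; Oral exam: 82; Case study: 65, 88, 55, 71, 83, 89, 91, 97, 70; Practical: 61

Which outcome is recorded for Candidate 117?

Pass

Case study: drop 55 → average of remaining 8 = 654/8 = 81.75
Weighted total:
  Safety assessment 48 × 0.53 = 25.44
  Theory 58 × 0.08 = 4.64
  Oral exam 82 × 0.12 = 9.84
  Case study 81.75 × 0.13 = 10.6275
  Practical 61 × 0.14 = 8.54
Sum = 59.0875
59.0875 is ≥ 46 and < 60 → Pass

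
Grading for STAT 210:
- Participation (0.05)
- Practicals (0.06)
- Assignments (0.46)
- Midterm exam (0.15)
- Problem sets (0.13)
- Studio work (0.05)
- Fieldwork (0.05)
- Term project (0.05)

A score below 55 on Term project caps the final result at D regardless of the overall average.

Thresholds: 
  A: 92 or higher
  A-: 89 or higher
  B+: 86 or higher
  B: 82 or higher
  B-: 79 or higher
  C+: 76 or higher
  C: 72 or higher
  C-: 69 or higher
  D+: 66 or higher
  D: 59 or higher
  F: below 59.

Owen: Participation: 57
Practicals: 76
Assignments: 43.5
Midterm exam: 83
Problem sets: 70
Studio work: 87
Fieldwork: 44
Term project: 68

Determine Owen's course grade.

Term project score 68 ≥ 55: minimum met.
Weighted total:
  Participation 57 × 0.05 = 2.85
  Practicals 76 × 0.06 = 4.56
  Assignments 43.5 × 0.46 = 20.01
  Midterm exam 83 × 0.15 = 12.45
  Problem sets 70 × 0.13 = 9.1
  Studio work 87 × 0.05 = 4.35
  Fieldwork 44 × 0.05 = 2.2
  Term project 68 × 0.05 = 3.4
Sum = 58.92
58.92 < 59 → F

F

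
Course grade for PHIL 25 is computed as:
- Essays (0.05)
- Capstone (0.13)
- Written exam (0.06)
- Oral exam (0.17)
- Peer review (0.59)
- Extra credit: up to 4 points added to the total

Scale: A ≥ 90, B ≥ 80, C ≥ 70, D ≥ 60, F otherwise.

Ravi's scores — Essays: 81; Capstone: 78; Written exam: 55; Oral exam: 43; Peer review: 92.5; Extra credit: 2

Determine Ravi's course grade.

B

Weighted total:
  Essays 81 × 0.05 = 4.05
  Capstone 78 × 0.13 = 10.14
  Written exam 55 × 0.06 = 3.3
  Oral exam 43 × 0.17 = 7.31
  Peer review 92.5 × 0.59 = 54.575
Sum = 79.375
Extra credit: 79.375 + 2 = 81.375
81.375 is ≥ 80 and < 90 → B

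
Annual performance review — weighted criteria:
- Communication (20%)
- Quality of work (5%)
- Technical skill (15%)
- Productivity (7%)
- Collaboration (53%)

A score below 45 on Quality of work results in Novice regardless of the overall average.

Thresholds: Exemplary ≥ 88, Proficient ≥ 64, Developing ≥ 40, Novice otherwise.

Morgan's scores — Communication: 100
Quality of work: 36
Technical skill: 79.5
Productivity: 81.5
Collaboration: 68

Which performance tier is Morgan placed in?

Novice

Quality of work score 36 < 45: minimum not met.
Weighted total:
  Communication 100 × 0.2 = 20
  Quality of work 36 × 0.05 = 1.8
  Technical skill 79.5 × 0.15 = 11.925
  Productivity 81.5 × 0.07 = 5.705
  Collaboration 68 × 0.53 = 36.04
Sum = 75.47
Because the Quality of work minimum was not met, the result is Novice.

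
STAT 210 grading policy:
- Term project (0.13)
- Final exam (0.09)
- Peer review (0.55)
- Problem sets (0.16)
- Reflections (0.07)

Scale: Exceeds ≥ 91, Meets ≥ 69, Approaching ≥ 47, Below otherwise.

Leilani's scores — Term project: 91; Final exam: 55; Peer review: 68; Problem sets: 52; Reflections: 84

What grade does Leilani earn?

Weighted total:
  Term project 91 × 0.13 = 11.83
  Final exam 55 × 0.09 = 4.95
  Peer review 68 × 0.55 = 37.4
  Problem sets 52 × 0.16 = 8.32
  Reflections 84 × 0.07 = 5.88
Sum = 68.38
68.38 is ≥ 47 and < 69 → Approaching

Approaching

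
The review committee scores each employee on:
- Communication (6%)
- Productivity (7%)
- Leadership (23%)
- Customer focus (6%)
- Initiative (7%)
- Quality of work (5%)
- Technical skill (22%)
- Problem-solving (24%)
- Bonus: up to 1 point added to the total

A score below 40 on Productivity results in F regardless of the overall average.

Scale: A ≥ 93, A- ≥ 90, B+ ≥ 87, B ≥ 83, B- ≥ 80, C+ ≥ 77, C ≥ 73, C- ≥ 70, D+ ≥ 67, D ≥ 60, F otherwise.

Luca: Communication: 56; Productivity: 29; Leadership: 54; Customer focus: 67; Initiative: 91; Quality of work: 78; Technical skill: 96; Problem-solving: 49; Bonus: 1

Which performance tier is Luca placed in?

Productivity score 29 < 40: minimum not met.
Weighted total:
  Communication 56 × 0.06 = 3.36
  Productivity 29 × 0.07 = 2.03
  Leadership 54 × 0.23 = 12.42
  Customer focus 67 × 0.06 = 4.02
  Initiative 91 × 0.07 = 6.37
  Quality of work 78 × 0.05 = 3.9
  Technical skill 96 × 0.22 = 21.12
  Problem-solving 49 × 0.24 = 11.76
Sum = 64.98
Bonus: 64.98 + 1 = 65.98
Because the Productivity minimum was not met, the result is F.

F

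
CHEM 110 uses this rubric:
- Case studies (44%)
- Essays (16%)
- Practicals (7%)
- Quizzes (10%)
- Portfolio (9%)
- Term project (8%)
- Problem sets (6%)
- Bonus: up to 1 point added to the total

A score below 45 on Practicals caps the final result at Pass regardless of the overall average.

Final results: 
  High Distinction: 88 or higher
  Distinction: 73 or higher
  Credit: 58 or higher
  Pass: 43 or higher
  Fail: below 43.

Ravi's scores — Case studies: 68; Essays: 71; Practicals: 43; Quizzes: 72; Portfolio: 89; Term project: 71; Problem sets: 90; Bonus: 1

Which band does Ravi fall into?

Pass

Practicals score 43 < 45: minimum not met.
Weighted total:
  Case studies 68 × 0.44 = 29.92
  Essays 71 × 0.16 = 11.36
  Practicals 43 × 0.07 = 3.01
  Quizzes 72 × 0.1 = 7.2
  Portfolio 89 × 0.09 = 8.01
  Term project 71 × 0.08 = 5.68
  Problem sets 90 × 0.06 = 5.4
Sum = 70.58
Bonus: 70.58 + 1 = 71.58
71.58 would be Credit; cap at Pass applies → Pass.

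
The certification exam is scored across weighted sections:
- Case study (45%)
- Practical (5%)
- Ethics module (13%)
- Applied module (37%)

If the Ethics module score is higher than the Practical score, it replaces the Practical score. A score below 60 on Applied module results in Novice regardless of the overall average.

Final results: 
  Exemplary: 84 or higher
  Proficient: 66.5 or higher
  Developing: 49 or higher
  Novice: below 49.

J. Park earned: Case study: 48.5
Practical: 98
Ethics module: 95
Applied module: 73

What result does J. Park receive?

Developing

Ethics module (95) ≤ Practical (98), so Practical stays at 98.
Applied module score 73 ≥ 60: minimum met.
Weighted total:
  Case study 48.5 × 0.45 = 21.825
  Practical 98 × 0.05 = 4.9
  Ethics module 95 × 0.13 = 12.35
  Applied module 73 × 0.37 = 27.01
Sum = 66.085
66.085 is ≥ 49 and < 66.5 → Developing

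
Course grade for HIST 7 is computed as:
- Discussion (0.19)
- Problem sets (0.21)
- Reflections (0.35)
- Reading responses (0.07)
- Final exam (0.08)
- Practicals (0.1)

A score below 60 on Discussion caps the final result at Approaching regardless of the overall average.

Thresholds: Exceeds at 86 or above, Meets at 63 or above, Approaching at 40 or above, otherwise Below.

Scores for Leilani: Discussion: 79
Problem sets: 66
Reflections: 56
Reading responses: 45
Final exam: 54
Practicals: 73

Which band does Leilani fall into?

Discussion score 79 ≥ 60: minimum met.
Weighted total:
  Discussion 79 × 0.19 = 15.01
  Problem sets 66 × 0.21 = 13.86
  Reflections 56 × 0.35 = 19.6
  Reading responses 45 × 0.07 = 3.15
  Final exam 54 × 0.08 = 4.32
  Practicals 73 × 0.1 = 7.3
Sum = 63.24
63.24 is ≥ 63 and < 86 → Meets

Meets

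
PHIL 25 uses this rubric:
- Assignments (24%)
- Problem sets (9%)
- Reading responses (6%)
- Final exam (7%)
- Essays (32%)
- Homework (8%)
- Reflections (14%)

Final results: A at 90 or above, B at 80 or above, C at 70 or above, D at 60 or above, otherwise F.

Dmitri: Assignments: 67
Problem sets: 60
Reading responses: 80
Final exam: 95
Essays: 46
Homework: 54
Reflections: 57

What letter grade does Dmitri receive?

Weighted total:
  Assignments 67 × 0.24 = 16.08
  Problem sets 60 × 0.09 = 5.4
  Reading responses 80 × 0.06 = 4.8
  Final exam 95 × 0.07 = 6.65
  Essays 46 × 0.32 = 14.72
  Homework 54 × 0.08 = 4.32
  Reflections 57 × 0.14 = 7.98
Sum = 59.95
59.95 < 60 → F

F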